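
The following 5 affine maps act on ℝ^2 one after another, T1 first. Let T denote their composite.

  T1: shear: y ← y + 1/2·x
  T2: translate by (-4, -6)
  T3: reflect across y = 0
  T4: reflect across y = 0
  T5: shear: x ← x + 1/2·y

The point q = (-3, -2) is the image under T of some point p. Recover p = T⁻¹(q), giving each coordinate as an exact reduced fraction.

T1 = [1 0 0; 1/2 1 0; 0 0 1]
T2·T1 = [1 0 -4; 1/2 1 -6; 0 0 1]
T3·…·T1 = [1 0 -4; -1/2 -1 6; 0 0 1]
T4·…·T1 = [1 0 -4; 1/2 1 -6; 0 0 1]
T5·…·T1 = [5/4 1/2 -7; 1/2 1 -6; 0 0 1]
det M = 1; M⁻¹ = [1 -1/2 4; -1/2 5/4 4; 0 0 1]
M⁻¹ · (-3, -2)ᵀ = (2, 3)ᵀ

p = (2, 3)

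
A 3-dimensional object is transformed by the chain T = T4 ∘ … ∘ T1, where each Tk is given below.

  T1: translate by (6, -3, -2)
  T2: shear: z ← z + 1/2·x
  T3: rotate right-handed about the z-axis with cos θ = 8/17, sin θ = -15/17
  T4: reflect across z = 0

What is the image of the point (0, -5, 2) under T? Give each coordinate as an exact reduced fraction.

T(p) = (-72/17, -154/17, -3)

T1 translate by (6, -3, -2): (0, -5, 2) → (6, -8, 0)
T2 shear: z ← z + 1/2·x: (6, -8, 0) → (6, -8, 3)
T3 rotate right-handed about the z-axis with cos θ = 8/17, sin θ = -15/17: (6, -8, 3) → (-72/17, -154/17, 3)
T4 reflect across z = 0: (-72/17, -154/17, 3) → (-72/17, -154/17, -3)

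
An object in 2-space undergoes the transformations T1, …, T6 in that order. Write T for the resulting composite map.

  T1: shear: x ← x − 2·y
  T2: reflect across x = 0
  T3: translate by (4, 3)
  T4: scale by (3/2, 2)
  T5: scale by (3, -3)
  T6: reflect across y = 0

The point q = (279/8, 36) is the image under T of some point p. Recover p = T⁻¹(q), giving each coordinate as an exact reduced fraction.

p = (9/4, 3)

T1 = [1 -2 0; 0 1 0; 0 0 1]
T2·T1 = [-1 2 0; 0 1 0; 0 0 1]
T3·…·T1 = [-1 2 4; 0 1 3; 0 0 1]
T4·…·T1 = [-3/2 3 6; 0 2 6; 0 0 1]
T5·…·T1 = [-9/2 9 18; 0 -6 -18; 0 0 1]
T6·…·T1 = [-9/2 9 18; 0 6 18; 0 0 1]
det M = -27; M⁻¹ = [-2/9 1/3 -2; 0 1/6 -3; 0 0 1]
M⁻¹ · (279/8, 36)ᵀ = (9/4, 3)ᵀ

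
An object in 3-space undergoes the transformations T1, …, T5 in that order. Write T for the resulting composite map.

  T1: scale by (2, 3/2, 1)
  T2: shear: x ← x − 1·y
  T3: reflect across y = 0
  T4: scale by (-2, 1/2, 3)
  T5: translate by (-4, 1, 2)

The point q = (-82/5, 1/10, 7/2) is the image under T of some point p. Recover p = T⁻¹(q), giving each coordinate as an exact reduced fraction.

T1 = [2 0 0 0; 0 3/2 0 0; 0 0 1 0; 0 0 0 1]
T2·T1 = [2 -3/2 0 0; 0 3/2 0 0; 0 0 1 0; 0 0 0 1]
T3·…·T1 = [2 -3/2 0 0; 0 -3/2 0 0; 0 0 1 0; 0 0 0 1]
T4·…·T1 = [-4 3 0 0; 0 -3/4 0 0; 0 0 3 0; 0 0 0 1]
T5·…·T1 = [-4 3 0 -4; 0 -3/4 0 1; 0 0 3 2; 0 0 0 1]
det M = 9; M⁻¹ = [-1/4 -1 0 0; 0 -4/3 0 4/3; 0 0 1/3 -2/3; 0 0 0 1]
M⁻¹ · (-82/5, 1/10, 7/2)ᵀ = (4, 6/5, 1/2)ᵀ

p = (4, 6/5, 1/2)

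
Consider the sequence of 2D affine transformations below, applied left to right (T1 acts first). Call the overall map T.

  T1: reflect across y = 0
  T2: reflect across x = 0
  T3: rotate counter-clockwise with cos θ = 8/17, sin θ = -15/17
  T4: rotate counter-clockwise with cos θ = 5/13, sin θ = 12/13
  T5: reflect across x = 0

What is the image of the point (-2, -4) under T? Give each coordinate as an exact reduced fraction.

T1 reflect across y = 0: (-2, -4) → (-2, 4)
T2 reflect across x = 0: (-2, 4) → (2, 4)
T3 rotate counter-clockwise with cos θ = 8/17, sin θ = -15/17: (2, 4) → (76/17, 2/17)
T4 rotate counter-clockwise with cos θ = 5/13, sin θ = 12/13: (76/17, 2/17) → (356/221, 922/221)
T5 reflect across x = 0: (356/221, 922/221) → (-356/221, 922/221)

T(p) = (-356/221, 922/221)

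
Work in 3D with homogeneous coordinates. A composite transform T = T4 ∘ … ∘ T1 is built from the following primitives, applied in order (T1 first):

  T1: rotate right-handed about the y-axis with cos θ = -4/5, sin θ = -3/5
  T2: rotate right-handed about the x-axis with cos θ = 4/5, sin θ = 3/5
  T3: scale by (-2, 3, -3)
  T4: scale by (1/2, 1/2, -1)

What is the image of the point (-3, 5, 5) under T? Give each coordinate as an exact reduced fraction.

T(p) = (3/5, 561/50, -123/25)

T1 rotate right-handed about the y-axis with cos θ = -4/5, sin θ = -3/5: (-3, 5, 5) → (-3/5, 5, -29/5)
T2 rotate right-handed about the x-axis with cos θ = 4/5, sin θ = 3/5: (-3/5, 5, -29/5) → (-3/5, 187/25, -41/25)
T3 scale by (-2, 3, -3): (-3/5, 187/25, -41/25) → (6/5, 561/25, 123/25)
T4 scale by (1/2, 1/2, -1): (6/5, 561/25, 123/25) → (3/5, 561/50, -123/25)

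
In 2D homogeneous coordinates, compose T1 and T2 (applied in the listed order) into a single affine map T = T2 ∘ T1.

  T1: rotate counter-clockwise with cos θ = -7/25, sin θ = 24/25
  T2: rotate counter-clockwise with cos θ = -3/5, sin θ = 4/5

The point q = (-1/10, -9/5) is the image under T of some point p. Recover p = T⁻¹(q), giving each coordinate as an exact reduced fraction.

p = (3/2, 1)

T1 = [-7/25 -24/25 0; 24/25 -7/25 0; 0 0 1]
T2·T1 = [-3/5 4/5 0; -4/5 -3/5 0; 0 0 1]
det M = 1; M⁻¹ = [-3/5 -4/5 0; 4/5 -3/5 0; 0 0 1]
M⁻¹ · (-1/10, -9/5)ᵀ = (3/2, 1)ᵀ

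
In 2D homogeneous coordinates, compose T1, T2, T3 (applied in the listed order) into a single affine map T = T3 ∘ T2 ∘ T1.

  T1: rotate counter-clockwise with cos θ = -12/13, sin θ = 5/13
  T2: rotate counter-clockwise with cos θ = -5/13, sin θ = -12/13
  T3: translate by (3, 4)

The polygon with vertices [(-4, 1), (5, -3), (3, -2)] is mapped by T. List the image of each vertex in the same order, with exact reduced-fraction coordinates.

T1 rotate counter-clockwise with cos θ = -12/13, sin θ = 5/13: (-4, 1) → (43/13, -32/13); (5, -3) → (-45/13, 61/13); (3, -2) → (-2, 3)
T2 rotate counter-clockwise with cos θ = -5/13, sin θ = -12/13: (43/13, -32/13) → (-599/169, -356/169); (-45/13, 61/13) → (957/169, 235/169); (-2, 3) → (46/13, 9/13)
T3 translate by (3, 4): (-599/169, -356/169) → (-92/169, 320/169); (957/169, 235/169) → (1464/169, 911/169); (46/13, 9/13) → (85/13, 61/13)

image vertices: (-92/169, 320/169), (1464/169, 911/169), (85/13, 61/13)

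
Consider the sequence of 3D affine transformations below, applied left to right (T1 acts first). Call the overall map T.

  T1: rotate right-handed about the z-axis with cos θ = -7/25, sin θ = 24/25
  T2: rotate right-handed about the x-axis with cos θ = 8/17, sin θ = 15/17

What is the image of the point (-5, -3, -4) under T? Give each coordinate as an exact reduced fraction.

T1 rotate right-handed about the z-axis with cos θ = -7/25, sin θ = 24/25: (-5, -3, -4) → (107/25, -99/25, -4)
T2 rotate right-handed about the x-axis with cos θ = 8/17, sin θ = 15/17: (107/25, -99/25, -4) → (107/25, 708/425, -457/85)

T(p) = (107/25, 708/425, -457/85)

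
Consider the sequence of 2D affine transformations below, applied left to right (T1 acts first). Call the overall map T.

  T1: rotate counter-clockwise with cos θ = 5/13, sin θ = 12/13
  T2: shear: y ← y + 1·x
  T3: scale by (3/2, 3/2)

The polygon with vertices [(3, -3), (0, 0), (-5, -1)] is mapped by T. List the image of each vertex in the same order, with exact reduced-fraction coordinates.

image vertices: (153/26, 108/13), (0, 0), (-3/2, -9)

T1 rotate counter-clockwise with cos θ = 5/13, sin θ = 12/13: (3, -3) → (51/13, 21/13); (0, 0) → (0, 0); (-5, -1) → (-1, -5)
T2 shear: y ← y + 1·x: (51/13, 21/13) → (51/13, 72/13); (0, 0) → (0, 0); (-1, -5) → (-1, -6)
T3 scale by (3/2, 3/2): (51/13, 72/13) → (153/26, 108/13); (0, 0) → (0, 0); (-1, -6) → (-3/2, -9)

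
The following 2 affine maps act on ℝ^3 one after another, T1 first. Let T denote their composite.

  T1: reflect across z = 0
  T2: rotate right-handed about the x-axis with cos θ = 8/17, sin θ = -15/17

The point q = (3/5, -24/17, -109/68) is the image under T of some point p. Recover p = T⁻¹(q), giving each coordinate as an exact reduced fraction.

T1 = [1 0 0 0; 0 1 0 0; 0 0 -1 0; 0 0 0 1]
T2·T1 = [1 0 0 0; 0 8/17 -15/17 0; 0 -15/17 -8/17 0; 0 0 0 1]
det M = -1; M⁻¹ = [1 0 0 0; 0 8/17 -15/17 0; 0 -15/17 -8/17 0; 0 0 0 1]
M⁻¹ · (3/5, -24/17, -109/68)ᵀ = (3/5, 3/4, 2)ᵀ

p = (3/5, 3/4, 2)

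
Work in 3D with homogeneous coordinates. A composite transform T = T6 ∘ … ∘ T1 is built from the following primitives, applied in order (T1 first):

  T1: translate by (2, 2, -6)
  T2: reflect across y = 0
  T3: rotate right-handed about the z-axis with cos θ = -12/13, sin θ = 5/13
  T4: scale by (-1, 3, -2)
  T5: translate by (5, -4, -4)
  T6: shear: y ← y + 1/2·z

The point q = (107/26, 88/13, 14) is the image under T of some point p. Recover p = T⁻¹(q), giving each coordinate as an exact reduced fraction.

T1 = [1 0 0 2; 0 1 0 2; 0 0 1 -6; 0 0 0 1]
T2·T1 = [1 0 0 2; 0 -1 0 -2; 0 0 1 -6; 0 0 0 1]
T3·…·T1 = [-12/13 5/13 0 -14/13; 5/13 12/13 0 34/13; 0 0 1 -6; 0 0 0 1]
T4·…·T1 = [12/13 -5/13 0 14/13; 15/13 36/13 0 102/13; 0 0 -2 12; 0 0 0 1]
T5·…·T1 = [12/13 -5/13 0 79/13; 15/13 36/13 0 50/13; 0 0 -2 8; 0 0 0 1]
T6·…·T1 = [12/13 -5/13 0 79/13; 15/13 36/13 -1 102/13; 0 0 -2 8; 0 0 0 1]
det M = -6; M⁻¹ = [12/13 5/39 -5/78 -238/39; -5/13 4/13 -2/13 15/13; 0 0 -1/2 4; 0 0 0 1]
M⁻¹ · (107/26, 88/13, 14)ᵀ = (-7/3, -1/2, -3)ᵀ

p = (-7/3, -1/2, -3)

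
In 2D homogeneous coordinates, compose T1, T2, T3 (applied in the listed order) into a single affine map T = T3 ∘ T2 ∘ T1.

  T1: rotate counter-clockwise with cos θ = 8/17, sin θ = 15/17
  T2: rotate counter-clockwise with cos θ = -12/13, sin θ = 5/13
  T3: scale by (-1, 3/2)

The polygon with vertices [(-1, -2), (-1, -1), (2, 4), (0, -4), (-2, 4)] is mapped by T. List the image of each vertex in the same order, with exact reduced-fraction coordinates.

image vertices: (109/221, 723/221), (-31/221, 933/442), (-218/221, -1446/221), (560/221, 1026/221), (-902/221, -606/221)

T1 rotate counter-clockwise with cos θ = 8/17, sin θ = 15/17: (-1, -2) → (22/17, -31/17); (-1, -1) → (7/17, -23/17); (2, 4) → (-44/17, 62/17); (0, -4) → (60/17, -32/17); (-2, 4) → (-76/17, 2/17)
T2 rotate counter-clockwise with cos θ = -12/13, sin θ = 5/13: (22/17, -31/17) → (-109/221, 482/221); (7/17, -23/17) → (31/221, 311/221); (-44/17, 62/17) → (218/221, -964/221); (60/17, -32/17) → (-560/221, 684/221); (-76/17, 2/17) → (902/221, -404/221)
T3 scale by (-1, 3/2): (-109/221, 482/221) → (109/221, 723/221); (31/221, 311/221) → (-31/221, 933/442); (218/221, -964/221) → (-218/221, -1446/221); (-560/221, 684/221) → (560/221, 1026/221); (902/221, -404/221) → (-902/221, -606/221)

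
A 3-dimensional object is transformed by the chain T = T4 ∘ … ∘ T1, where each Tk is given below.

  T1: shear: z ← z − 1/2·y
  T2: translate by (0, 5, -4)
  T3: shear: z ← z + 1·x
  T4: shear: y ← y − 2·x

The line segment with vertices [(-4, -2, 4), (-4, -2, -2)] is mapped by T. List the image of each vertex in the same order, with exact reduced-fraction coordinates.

image vertices: (-4, 11, -3), (-4, 11, -9)

T1 shear: z ← z − 1/2·y: (-4, -2, 4) → (-4, -2, 5); (-4, -2, -2) → (-4, -2, -1)
T2 translate by (0, 5, -4): (-4, -2, 5) → (-4, 3, 1); (-4, -2, -1) → (-4, 3, -5)
T3 shear: z ← z + 1·x: (-4, 3, 1) → (-4, 3, -3); (-4, 3, -5) → (-4, 3, -9)
T4 shear: y ← y − 2·x: (-4, 3, -3) → (-4, 11, -3); (-4, 3, -9) → (-4, 11, -9)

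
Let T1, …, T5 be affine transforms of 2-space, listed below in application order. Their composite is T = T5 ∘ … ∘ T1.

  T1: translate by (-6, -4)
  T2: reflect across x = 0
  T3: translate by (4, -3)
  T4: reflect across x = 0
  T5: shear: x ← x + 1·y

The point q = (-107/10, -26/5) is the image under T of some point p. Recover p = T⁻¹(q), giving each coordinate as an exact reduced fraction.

p = (9/2, 9/5)

T1 = [1 0 -6; 0 1 -4; 0 0 1]
T2·T1 = [-1 0 6; 0 1 -4; 0 0 1]
T3·…·T1 = [-1 0 10; 0 1 -7; 0 0 1]
T4·…·T1 = [1 0 -10; 0 1 -7; 0 0 1]
T5·…·T1 = [1 1 -17; 0 1 -7; 0 0 1]
det M = 1; M⁻¹ = [1 -1 10; 0 1 7; 0 0 1]
M⁻¹ · (-107/10, -26/5)ᵀ = (9/2, 9/5)ᵀ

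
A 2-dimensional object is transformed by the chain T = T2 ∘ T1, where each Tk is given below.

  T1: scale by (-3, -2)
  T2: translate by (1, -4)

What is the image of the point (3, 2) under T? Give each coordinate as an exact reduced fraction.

T(p) = (-8, -8)

T1 scale by (-3, -2): (3, 2) → (-9, -4)
T2 translate by (1, -4): (-9, -4) → (-8, -8)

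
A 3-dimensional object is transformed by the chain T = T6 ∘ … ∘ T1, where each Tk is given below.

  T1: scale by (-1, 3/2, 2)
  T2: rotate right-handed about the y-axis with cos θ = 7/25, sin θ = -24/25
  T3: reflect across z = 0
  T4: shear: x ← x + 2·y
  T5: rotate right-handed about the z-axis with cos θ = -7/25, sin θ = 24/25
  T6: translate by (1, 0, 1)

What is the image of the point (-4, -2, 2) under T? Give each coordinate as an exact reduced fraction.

T1 scale by (-1, 3/2, 2): (-4, -2, 2) → (4, -3, 4)
T2 rotate right-handed about the y-axis with cos θ = 7/25, sin θ = -24/25: (4, -3, 4) → (-68/25, -3, 124/25)
T3 reflect across z = 0: (-68/25, -3, 124/25) → (-68/25, -3, -124/25)
T4 shear: x ← x + 2·y: (-68/25, -3, -124/25) → (-218/25, -3, -124/25)
T5 rotate right-handed about the z-axis with cos θ = -7/25, sin θ = 24/25: (-218/25, -3, -124/25) → (3326/625, -4707/625, -124/25)
T6 translate by (1, 0, 1): (3326/625, -4707/625, -124/25) → (3951/625, -4707/625, -99/25)

T(p) = (3951/625, -4707/625, -99/25)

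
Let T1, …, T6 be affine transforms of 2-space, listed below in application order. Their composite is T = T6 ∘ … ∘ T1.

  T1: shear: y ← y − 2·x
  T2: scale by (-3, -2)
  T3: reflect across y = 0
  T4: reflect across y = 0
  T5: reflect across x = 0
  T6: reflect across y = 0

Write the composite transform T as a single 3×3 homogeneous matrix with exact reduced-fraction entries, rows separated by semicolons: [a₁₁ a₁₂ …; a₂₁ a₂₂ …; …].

T = [3 0 0; -4 2 0; 0 0 1]

T1 = [1 0 0; -2 1 0; 0 0 1]
T2·T1 = [-3 0 0; 4 -2 0; 0 0 1]
T3·…·T1 = [-3 0 0; -4 2 0; 0 0 1]
T4·…·T1 = [-3 0 0; 4 -2 0; 0 0 1]
T5·…·T1 = [3 0 0; 4 -2 0; 0 0 1]
T6·…·T1 = [3 0 0; -4 2 0; 0 0 1]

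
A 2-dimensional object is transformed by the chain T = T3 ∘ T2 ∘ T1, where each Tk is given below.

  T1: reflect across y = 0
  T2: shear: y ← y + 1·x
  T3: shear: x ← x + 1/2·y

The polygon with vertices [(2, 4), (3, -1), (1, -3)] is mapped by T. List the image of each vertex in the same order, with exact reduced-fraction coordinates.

image vertices: (1, -2), (5, 4), (3, 4)

T1 reflect across y = 0: (2, 4) → (2, -4); (3, -1) → (3, 1); (1, -3) → (1, 3)
T2 shear: y ← y + 1·x: (2, -4) → (2, -2); (3, 1) → (3, 4); (1, 3) → (1, 4)
T3 shear: x ← x + 1/2·y: (2, -2) → (1, -2); (3, 4) → (5, 4); (1, 4) → (3, 4)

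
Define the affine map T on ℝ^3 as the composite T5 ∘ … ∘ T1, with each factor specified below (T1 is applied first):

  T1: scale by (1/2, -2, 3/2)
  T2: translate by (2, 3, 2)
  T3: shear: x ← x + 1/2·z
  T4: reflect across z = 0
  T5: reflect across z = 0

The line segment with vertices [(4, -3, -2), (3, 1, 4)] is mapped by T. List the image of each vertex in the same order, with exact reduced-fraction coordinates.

image vertices: (7/2, 9, -1), (15/2, 1, 8)

T1 scale by (1/2, -2, 3/2): (4, -3, -2) → (2, 6, -3); (3, 1, 4) → (3/2, -2, 6)
T2 translate by (2, 3, 2): (2, 6, -3) → (4, 9, -1); (3/2, -2, 6) → (7/2, 1, 8)
T3 shear: x ← x + 1/2·z: (4, 9, -1) → (7/2, 9, -1); (7/2, 1, 8) → (15/2, 1, 8)
T4 reflect across z = 0: (7/2, 9, -1) → (7/2, 9, 1); (15/2, 1, 8) → (15/2, 1, -8)
T5 reflect across z = 0: (7/2, 9, 1) → (7/2, 9, -1); (15/2, 1, -8) → (15/2, 1, 8)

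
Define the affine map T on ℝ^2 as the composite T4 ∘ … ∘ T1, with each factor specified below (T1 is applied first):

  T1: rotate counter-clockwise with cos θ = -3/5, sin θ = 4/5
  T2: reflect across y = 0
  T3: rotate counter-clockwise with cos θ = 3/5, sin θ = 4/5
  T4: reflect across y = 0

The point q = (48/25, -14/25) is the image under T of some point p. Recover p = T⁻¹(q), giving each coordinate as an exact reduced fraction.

T1 = [-3/5 -4/5 0; 4/5 -3/5 0; 0 0 1]
T2·T1 = [-3/5 -4/5 0; -4/5 3/5 0; 0 0 1]
T3·…·T1 = [7/25 -24/25 0; -24/25 -7/25 0; 0 0 1]
T4·…·T1 = [7/25 -24/25 0; 24/25 7/25 0; 0 0 1]
det M = 1; M⁻¹ = [7/25 24/25 0; -24/25 7/25 0; 0 0 1]
M⁻¹ · (48/25, -14/25)ᵀ = (0, -2)ᵀ

p = (0, -2)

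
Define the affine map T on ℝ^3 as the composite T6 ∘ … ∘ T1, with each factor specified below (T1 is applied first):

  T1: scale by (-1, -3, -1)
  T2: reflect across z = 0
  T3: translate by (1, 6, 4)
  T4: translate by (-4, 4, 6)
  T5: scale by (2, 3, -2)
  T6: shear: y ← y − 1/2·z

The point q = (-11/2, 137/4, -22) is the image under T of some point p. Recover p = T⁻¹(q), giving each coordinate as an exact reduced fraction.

T1 = [-1 0 0 0; 0 -3 0 0; 0 0 -1 0; 0 0 0 1]
T2·T1 = [-1 0 0 0; 0 -3 0 0; 0 0 1 0; 0 0 0 1]
T3·…·T1 = [-1 0 0 1; 0 -3 0 6; 0 0 1 4; 0 0 0 1]
T4·…·T1 = [-1 0 0 -3; 0 -3 0 10; 0 0 1 10; 0 0 0 1]
T5·…·T1 = [-2 0 0 -6; 0 -9 0 30; 0 0 -2 -20; 0 0 0 1]
T6·…·T1 = [-2 0 0 -6; 0 -9 1 40; 0 0 -2 -20; 0 0 0 1]
det M = -36; M⁻¹ = [-1/2 0 0 -3; 0 -1/9 -1/18 10/3; 0 0 -1/2 -10; 0 0 0 1]
M⁻¹ · (-11/2, 137/4, -22)ᵀ = (-1/4, 3/4, 1)ᵀ

p = (-1/4, 3/4, 1)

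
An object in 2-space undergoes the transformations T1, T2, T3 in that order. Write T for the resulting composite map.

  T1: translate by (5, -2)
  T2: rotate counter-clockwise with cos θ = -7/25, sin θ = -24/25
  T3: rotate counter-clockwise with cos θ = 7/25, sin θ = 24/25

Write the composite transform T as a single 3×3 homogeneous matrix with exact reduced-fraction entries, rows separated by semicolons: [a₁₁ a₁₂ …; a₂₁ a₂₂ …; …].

T = [527/625 336/625 1963/625; -336/625 527/625 -2734/625; 0 0 1]

T1 = [1 0 5; 0 1 -2; 0 0 1]
T2·T1 = [-7/25 24/25 -83/25; -24/25 -7/25 -106/25; 0 0 1]
T3·…·T1 = [527/625 336/625 1963/625; -336/625 527/625 -2734/625; 0 0 1]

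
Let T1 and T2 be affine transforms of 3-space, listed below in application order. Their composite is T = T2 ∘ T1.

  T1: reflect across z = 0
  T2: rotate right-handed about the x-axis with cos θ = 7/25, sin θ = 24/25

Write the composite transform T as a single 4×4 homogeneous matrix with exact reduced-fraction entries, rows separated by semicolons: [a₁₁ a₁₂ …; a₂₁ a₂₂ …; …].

T = [1 0 0 0; 0 7/25 24/25 0; 0 24/25 -7/25 0; 0 0 0 1]

T1 = [1 0 0 0; 0 1 0 0; 0 0 -1 0; 0 0 0 1]
T2·T1 = [1 0 0 0; 0 7/25 24/25 0; 0 24/25 -7/25 0; 0 0 0 1]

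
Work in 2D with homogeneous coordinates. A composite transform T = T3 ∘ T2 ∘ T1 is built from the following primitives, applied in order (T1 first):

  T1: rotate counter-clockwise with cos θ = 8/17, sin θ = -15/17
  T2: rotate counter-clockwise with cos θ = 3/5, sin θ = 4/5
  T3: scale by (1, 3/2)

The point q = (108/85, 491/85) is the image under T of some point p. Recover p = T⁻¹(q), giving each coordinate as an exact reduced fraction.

p = (2/3, 4)

T1 = [8/17 15/17 0; -15/17 8/17 0; 0 0 1]
T2·T1 = [84/85 13/85 0; -13/85 84/85 0; 0 0 1]
T3·…·T1 = [84/85 13/85 0; -39/170 126/85 0; 0 0 1]
det M = 3/2; M⁻¹ = [84/85 -26/255 0; 13/85 56/85 0; 0 0 1]
M⁻¹ · (108/85, 491/85)ᵀ = (2/3, 4)ᵀ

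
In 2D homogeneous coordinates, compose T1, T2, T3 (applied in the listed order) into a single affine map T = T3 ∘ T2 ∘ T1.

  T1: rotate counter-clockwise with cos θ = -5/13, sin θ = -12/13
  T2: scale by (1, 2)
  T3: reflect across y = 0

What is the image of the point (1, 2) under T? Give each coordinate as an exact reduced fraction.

T(p) = (19/13, 44/13)

T1 rotate counter-clockwise with cos θ = -5/13, sin θ = -12/13: (1, 2) → (19/13, -22/13)
T2 scale by (1, 2): (19/13, -22/13) → (19/13, -44/13)
T3 reflect across y = 0: (19/13, -44/13) → (19/13, 44/13)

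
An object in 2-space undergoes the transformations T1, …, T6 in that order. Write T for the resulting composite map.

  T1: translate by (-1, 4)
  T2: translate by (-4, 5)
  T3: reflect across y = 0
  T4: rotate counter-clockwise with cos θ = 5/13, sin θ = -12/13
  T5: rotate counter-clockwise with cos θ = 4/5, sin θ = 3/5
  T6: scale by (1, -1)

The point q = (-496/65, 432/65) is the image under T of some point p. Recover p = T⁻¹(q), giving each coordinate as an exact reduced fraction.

p = (9/5, 3/5)

T1 = [1 0 -1; 0 1 4; 0 0 1]
T2·T1 = [1 0 -5; 0 1 9; 0 0 1]
T3·…·T1 = [1 0 -5; 0 -1 -9; 0 0 1]
T4·…·T1 = [5/13 -12/13 -133/13; -12/13 -5/13 15/13; 0 0 1]
T5·…·T1 = [56/65 -33/65 -577/65; -33/65 -56/65 -339/65; 0 0 1]
T6·…·T1 = [56/65 -33/65 -577/65; 33/65 56/65 339/65; 0 0 1]
det M = 1; M⁻¹ = [56/65 33/65 5; -33/65 56/65 -9; 0 0 1]
M⁻¹ · (-496/65, 432/65)ᵀ = (9/5, 3/5)ᵀ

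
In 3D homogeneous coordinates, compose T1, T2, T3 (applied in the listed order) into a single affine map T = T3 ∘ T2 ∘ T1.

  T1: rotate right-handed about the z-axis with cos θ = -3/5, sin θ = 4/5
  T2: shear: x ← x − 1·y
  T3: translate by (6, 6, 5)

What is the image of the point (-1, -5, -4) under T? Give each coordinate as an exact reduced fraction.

T1 rotate right-handed about the z-axis with cos θ = -3/5, sin θ = 4/5: (-1, -5, -4) → (23/5, 11/5, -4)
T2 shear: x ← x − 1·y: (23/5, 11/5, -4) → (12/5, 11/5, -4)
T3 translate by (6, 6, 5): (12/5, 11/5, -4) → (42/5, 41/5, 1)

T(p) = (42/5, 41/5, 1)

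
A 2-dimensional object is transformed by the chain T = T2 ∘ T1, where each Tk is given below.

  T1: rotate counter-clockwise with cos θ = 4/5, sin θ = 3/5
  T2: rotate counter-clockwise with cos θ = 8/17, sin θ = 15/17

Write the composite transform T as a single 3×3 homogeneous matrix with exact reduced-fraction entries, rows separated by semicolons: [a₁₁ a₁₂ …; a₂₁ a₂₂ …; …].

T = [-13/85 -84/85 0; 84/85 -13/85 0; 0 0 1]

T1 = [4/5 -3/5 0; 3/5 4/5 0; 0 0 1]
T2·T1 = [-13/85 -84/85 0; 84/85 -13/85 0; 0 0 1]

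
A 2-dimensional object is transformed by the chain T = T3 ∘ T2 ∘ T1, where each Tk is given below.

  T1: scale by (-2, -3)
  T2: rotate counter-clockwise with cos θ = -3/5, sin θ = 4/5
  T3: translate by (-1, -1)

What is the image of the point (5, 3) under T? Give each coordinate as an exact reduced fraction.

T1 scale by (-2, -3): (5, 3) → (-10, -9)
T2 rotate counter-clockwise with cos θ = -3/5, sin θ = 4/5: (-10, -9) → (66/5, -13/5)
T3 translate by (-1, -1): (66/5, -13/5) → (61/5, -18/5)

T(p) = (61/5, -18/5)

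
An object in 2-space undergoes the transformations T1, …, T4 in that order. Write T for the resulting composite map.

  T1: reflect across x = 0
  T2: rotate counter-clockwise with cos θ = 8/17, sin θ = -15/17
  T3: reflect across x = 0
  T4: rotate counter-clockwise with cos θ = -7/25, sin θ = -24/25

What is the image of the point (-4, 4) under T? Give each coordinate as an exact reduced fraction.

T1 reflect across x = 0: (-4, 4) → (4, 4)
T2 rotate counter-clockwise with cos θ = 8/17, sin θ = -15/17: (4, 4) → (92/17, -28/17)
T3 reflect across x = 0: (92/17, -28/17) → (-92/17, -28/17)
T4 rotate counter-clockwise with cos θ = -7/25, sin θ = -24/25: (-92/17, -28/17) → (-28/425, 2404/425)

T(p) = (-28/425, 2404/425)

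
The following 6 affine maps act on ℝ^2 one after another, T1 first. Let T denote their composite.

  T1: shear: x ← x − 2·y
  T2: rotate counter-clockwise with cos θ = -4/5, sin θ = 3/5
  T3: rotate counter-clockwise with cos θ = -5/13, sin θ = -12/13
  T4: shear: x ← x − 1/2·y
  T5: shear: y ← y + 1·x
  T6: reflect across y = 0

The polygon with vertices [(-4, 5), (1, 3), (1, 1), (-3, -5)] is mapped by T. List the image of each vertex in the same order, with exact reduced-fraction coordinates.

T1 shear: x ← x − 2·y: (-4, 5) → (-14, 5); (1, 3) → (-5, 3); (1, 1) → (-1, 1); (-3, -5) → (7, -5)
T2 rotate counter-clockwise with cos θ = -4/5, sin θ = 3/5: (-14, 5) → (41/5, -62/5); (-5, 3) → (11/5, -27/5); (-1, 1) → (1/5, -7/5); (7, -5) → (-13/5, 41/5)
T3 rotate counter-clockwise with cos θ = -5/13, sin θ = -12/13: (41/5, -62/5) → (-73/5, -14/5); (11/5, -27/5) → (-379/65, 3/65); (1/5, -7/5) → (-89/65, 23/65); (-13/5, 41/5) → (557/65, -49/65)
T4 shear: x ← x − 1/2·y: (-73/5, -14/5) → (-66/5, -14/5); (-379/65, 3/65) → (-761/130, 3/65); (-89/65, 23/65) → (-201/130, 23/65); (557/65, -49/65) → (1163/130, -49/65)
T5 shear: y ← y + 1·x: (-66/5, -14/5) → (-66/5, -16); (-761/130, 3/65) → (-761/130, -151/26); (-201/130, 23/65) → (-201/130, -31/26); (1163/130, -49/65) → (1163/130, 213/26)
T6 reflect across y = 0: (-66/5, -16) → (-66/5, 16); (-761/130, -151/26) → (-761/130, 151/26); (-201/130, -31/26) → (-201/130, 31/26); (1163/130, 213/26) → (1163/130, -213/26)

image vertices: (-66/5, 16), (-761/130, 151/26), (-201/130, 31/26), (1163/130, -213/26)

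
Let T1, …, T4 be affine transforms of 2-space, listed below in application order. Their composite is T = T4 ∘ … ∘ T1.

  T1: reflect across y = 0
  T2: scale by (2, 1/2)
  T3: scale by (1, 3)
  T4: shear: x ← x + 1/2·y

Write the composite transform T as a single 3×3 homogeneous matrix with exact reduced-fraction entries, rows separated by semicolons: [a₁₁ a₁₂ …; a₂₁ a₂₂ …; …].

T1 = [1 0 0; 0 -1 0; 0 0 1]
T2·T1 = [2 0 0; 0 -1/2 0; 0 0 1]
T3·…·T1 = [2 0 0; 0 -3/2 0; 0 0 1]
T4·…·T1 = [2 -3/4 0; 0 -3/2 0; 0 0 1]

T = [2 -3/4 0; 0 -3/2 0; 0 0 1]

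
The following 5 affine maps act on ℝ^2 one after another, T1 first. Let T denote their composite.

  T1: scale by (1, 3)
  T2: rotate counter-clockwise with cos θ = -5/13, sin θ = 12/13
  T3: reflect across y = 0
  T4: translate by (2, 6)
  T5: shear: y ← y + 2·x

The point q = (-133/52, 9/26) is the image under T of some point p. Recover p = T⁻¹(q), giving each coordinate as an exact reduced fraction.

T1 = [1 0 0; 0 3 0; 0 0 1]
T2·T1 = [-5/13 -36/13 0; 12/13 -15/13 0; 0 0 1]
T3·…·T1 = [-5/13 -36/13 0; -12/13 15/13 0; 0 0 1]
T4·…·T1 = [-5/13 -36/13 2; -12/13 15/13 6; 0 0 1]
T5·…·T1 = [-5/13 -36/13 2; -22/13 -57/13 10; 0 0 1]
det M = -3; M⁻¹ = [19/13 -12/13 82/13; -22/39 5/39 -2/13; 0 0 1]
M⁻¹ · (-133/52, 9/26)ᵀ = (9/4, 4/3)ᵀ

p = (9/4, 4/3)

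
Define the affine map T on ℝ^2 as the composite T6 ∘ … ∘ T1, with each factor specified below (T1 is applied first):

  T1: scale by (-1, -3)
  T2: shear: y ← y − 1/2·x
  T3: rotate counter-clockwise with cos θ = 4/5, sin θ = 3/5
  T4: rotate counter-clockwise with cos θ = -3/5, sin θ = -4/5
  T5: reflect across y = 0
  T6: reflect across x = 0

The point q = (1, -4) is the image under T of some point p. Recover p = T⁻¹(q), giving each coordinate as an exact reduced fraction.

p = (4, 1)

T1 = [-1 0 0; 0 -3 0; 0 0 1]
T2·T1 = [-1 0 0; 1/2 -3 0; 0 0 1]
T3·…·T1 = [-11/10 9/5 0; -1/5 -12/5 0; 0 0 1]
T4·…·T1 = [1/2 -3 0; 1 0 0; 0 0 1]
T5·…·T1 = [1/2 -3 0; -1 0 0; 0 0 1]
T6·…·T1 = [-1/2 3 0; -1 0 0; 0 0 1]
det M = 3; M⁻¹ = [0 -1 0; 1/3 -1/6 0; 0 0 1]
M⁻¹ · (1, -4)ᵀ = (4, 1)ᵀ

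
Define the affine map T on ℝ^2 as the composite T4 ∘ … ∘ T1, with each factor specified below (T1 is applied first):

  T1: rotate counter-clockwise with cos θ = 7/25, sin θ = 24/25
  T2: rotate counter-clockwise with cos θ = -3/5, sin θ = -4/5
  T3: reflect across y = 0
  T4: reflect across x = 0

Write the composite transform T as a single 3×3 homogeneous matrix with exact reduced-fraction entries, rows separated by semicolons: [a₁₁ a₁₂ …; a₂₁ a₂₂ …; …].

T1 = [7/25 -24/25 0; 24/25 7/25 0; 0 0 1]
T2·T1 = [3/5 4/5 0; -4/5 3/5 0; 0 0 1]
T3·…·T1 = [3/5 4/5 0; 4/5 -3/5 0; 0 0 1]
T4·…·T1 = [-3/5 -4/5 0; 4/5 -3/5 0; 0 0 1]

T = [-3/5 -4/5 0; 4/5 -3/5 0; 0 0 1]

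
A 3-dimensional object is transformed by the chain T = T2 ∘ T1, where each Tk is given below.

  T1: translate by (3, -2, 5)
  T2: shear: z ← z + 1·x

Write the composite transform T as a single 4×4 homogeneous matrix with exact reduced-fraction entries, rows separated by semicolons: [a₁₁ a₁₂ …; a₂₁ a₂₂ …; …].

T1 = [1 0 0 3; 0 1 0 -2; 0 0 1 5; 0 0 0 1]
T2·T1 = [1 0 0 3; 0 1 0 -2; 1 0 1 8; 0 0 0 1]

T = [1 0 0 3; 0 1 0 -2; 1 0 1 8; 0 0 0 1]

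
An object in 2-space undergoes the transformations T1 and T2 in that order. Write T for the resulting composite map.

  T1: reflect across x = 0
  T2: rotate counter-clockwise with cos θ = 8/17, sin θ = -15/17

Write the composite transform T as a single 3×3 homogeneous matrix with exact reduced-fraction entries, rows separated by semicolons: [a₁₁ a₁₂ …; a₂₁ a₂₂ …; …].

T = [-8/17 15/17 0; 15/17 8/17 0; 0 0 1]

T1 = [-1 0 0; 0 1 0; 0 0 1]
T2·T1 = [-8/17 15/17 0; 15/17 8/17 0; 0 0 1]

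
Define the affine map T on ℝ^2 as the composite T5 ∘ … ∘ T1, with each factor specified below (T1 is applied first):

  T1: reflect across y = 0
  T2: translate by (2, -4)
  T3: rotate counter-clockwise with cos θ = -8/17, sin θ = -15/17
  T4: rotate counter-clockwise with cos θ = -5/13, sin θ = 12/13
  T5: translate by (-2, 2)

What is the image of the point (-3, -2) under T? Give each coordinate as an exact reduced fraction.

T1 reflect across y = 0: (-3, -2) → (-3, 2)
T2 translate by (2, -4): (-3, 2) → (-1, -2)
T3 rotate counter-clockwise with cos θ = -8/17, sin θ = -15/17: (-1, -2) → (-22/17, 31/17)
T4 rotate counter-clockwise with cos θ = -5/13, sin θ = 12/13: (-22/17, 31/17) → (-262/221, -419/221)
T5 translate by (-2, 2): (-262/221, -419/221) → (-704/221, 23/221)

T(p) = (-704/221, 23/221)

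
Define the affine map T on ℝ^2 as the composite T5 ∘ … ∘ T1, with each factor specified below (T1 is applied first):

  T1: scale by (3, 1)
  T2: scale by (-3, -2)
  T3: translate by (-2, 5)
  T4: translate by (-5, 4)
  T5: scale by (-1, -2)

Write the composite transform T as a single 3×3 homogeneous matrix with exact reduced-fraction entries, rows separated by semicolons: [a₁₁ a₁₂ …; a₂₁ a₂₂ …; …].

T1 = [3 0 0; 0 1 0; 0 0 1]
T2·T1 = [-9 0 0; 0 -2 0; 0 0 1]
T3·…·T1 = [-9 0 -2; 0 -2 5; 0 0 1]
T4·…·T1 = [-9 0 -7; 0 -2 9; 0 0 1]
T5·…·T1 = [9 0 7; 0 4 -18; 0 0 1]

T = [9 0 7; 0 4 -18; 0 0 1]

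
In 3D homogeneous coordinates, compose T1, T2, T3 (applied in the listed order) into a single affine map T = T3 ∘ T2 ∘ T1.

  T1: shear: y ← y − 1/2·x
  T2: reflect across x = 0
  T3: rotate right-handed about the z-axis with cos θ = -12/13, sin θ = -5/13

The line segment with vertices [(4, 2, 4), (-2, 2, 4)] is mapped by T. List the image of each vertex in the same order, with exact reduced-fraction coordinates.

T1 shear: y ← y − 1/2·x: (4, 2, 4) → (4, 0, 4); (-2, 2, 4) → (-2, 3, 4)
T2 reflect across x = 0: (4, 0, 4) → (-4, 0, 4); (-2, 3, 4) → (2, 3, 4)
T3 rotate right-handed about the z-axis with cos θ = -12/13, sin θ = -5/13: (-4, 0, 4) → (48/13, 20/13, 4); (2, 3, 4) → (-9/13, -46/13, 4)

image vertices: (48/13, 20/13, 4), (-9/13, -46/13, 4)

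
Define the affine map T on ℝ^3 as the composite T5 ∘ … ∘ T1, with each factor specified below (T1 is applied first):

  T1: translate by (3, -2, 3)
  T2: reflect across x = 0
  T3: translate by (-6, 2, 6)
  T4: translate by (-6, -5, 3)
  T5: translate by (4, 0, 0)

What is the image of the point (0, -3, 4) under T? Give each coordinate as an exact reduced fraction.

T1 translate by (3, -2, 3): (0, -3, 4) → (3, -5, 7)
T2 reflect across x = 0: (3, -5, 7) → (-3, -5, 7)
T3 translate by (-6, 2, 6): (-3, -5, 7) → (-9, -3, 13)
T4 translate by (-6, -5, 3): (-9, -3, 13) → (-15, -8, 16)
T5 translate by (4, 0, 0): (-15, -8, 16) → (-11, -8, 16)

T(p) = (-11, -8, 16)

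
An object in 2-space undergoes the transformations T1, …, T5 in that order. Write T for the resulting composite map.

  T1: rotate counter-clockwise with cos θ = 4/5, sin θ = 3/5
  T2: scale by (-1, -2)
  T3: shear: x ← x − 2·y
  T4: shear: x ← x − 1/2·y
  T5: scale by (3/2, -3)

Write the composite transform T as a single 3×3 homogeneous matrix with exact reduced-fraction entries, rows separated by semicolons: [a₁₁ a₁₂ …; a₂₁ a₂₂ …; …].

T = [33/10 69/10 0; 18/5 24/5 0; 0 0 1]

T1 = [4/5 -3/5 0; 3/5 4/5 0; 0 0 1]
T2·T1 = [-4/5 3/5 0; -6/5 -8/5 0; 0 0 1]
T3·…·T1 = [8/5 19/5 0; -6/5 -8/5 0; 0 0 1]
T4·…·T1 = [11/5 23/5 0; -6/5 -8/5 0; 0 0 1]
T5·…·T1 = [33/10 69/10 0; 18/5 24/5 0; 0 0 1]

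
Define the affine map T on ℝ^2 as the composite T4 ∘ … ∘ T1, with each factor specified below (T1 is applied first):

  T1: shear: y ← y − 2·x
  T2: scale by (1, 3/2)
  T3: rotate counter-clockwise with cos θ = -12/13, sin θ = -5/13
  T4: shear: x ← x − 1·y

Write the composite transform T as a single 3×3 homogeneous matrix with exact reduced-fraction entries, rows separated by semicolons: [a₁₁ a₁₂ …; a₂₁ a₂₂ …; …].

T = [-58/13 51/26 0; 31/13 -18/13 0; 0 0 1]

T1 = [1 0 0; -2 1 0; 0 0 1]
T2·T1 = [1 0 0; -3 3/2 0; 0 0 1]
T3·…·T1 = [-27/13 15/26 0; 31/13 -18/13 0; 0 0 1]
T4·…·T1 = [-58/13 51/26 0; 31/13 -18/13 0; 0 0 1]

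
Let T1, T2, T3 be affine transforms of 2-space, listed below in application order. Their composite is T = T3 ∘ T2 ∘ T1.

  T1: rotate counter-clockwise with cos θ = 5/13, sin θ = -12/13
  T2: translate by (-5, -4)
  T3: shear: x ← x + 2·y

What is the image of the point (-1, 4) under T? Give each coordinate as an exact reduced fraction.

T1 rotate counter-clockwise with cos θ = 5/13, sin θ = -12/13: (-1, 4) → (43/13, 32/13)
T2 translate by (-5, -4): (43/13, 32/13) → (-22/13, -20/13)
T3 shear: x ← x + 2·y: (-22/13, -20/13) → (-62/13, -20/13)

T(p) = (-62/13, -20/13)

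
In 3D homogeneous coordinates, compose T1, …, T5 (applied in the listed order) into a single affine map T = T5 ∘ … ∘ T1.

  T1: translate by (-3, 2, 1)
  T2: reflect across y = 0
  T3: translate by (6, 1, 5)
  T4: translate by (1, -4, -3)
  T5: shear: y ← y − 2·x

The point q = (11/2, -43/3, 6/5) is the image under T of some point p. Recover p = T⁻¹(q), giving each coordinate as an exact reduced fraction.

T1 = [1 0 0 -3; 0 1 0 2; 0 0 1 1; 0 0 0 1]
T2·T1 = [1 0 0 -3; 0 -1 0 -2; 0 0 1 1; 0 0 0 1]
T3·…·T1 = [1 0 0 3; 0 -1 0 -1; 0 0 1 6; 0 0 0 1]
T4·…·T1 = [1 0 0 4; 0 -1 0 -5; 0 0 1 3; 0 0 0 1]
T5·…·T1 = [1 0 0 4; -2 -1 0 -13; 0 0 1 3; 0 0 0 1]
det M = -1; M⁻¹ = [1 0 0 -4; -2 -1 0 -5; 0 0 1 -3; 0 0 0 1]
M⁻¹ · (11/2, -43/3, 6/5)ᵀ = (3/2, -5/3, -9/5)ᵀ

p = (3/2, -5/3, -9/5)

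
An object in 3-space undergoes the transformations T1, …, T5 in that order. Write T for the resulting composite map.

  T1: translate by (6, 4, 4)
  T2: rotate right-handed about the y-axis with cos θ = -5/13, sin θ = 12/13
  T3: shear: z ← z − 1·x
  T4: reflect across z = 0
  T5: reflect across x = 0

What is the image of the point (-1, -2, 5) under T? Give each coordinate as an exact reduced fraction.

T1 translate by (6, 4, 4): (-1, -2, 5) → (5, 2, 9)
T2 rotate right-handed about the y-axis with cos θ = -5/13, sin θ = 12/13: (5, 2, 9) → (83/13, 2, -105/13)
T3 shear: z ← z − 1·x: (83/13, 2, -105/13) → (83/13, 2, -188/13)
T4 reflect across z = 0: (83/13, 2, -188/13) → (83/13, 2, 188/13)
T5 reflect across x = 0: (83/13, 2, 188/13) → (-83/13, 2, 188/13)

T(p) = (-83/13, 2, 188/13)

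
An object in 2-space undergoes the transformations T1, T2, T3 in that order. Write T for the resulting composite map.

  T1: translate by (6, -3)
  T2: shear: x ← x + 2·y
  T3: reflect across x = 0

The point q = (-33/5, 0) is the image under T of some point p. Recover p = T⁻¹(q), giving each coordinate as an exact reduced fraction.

T1 = [1 0 6; 0 1 -3; 0 0 1]
T2·T1 = [1 2 0; 0 1 -3; 0 0 1]
T3·…·T1 = [-1 -2 0; 0 1 -3; 0 0 1]
det M = -1; M⁻¹ = [-1 -2 -6; 0 1 3; 0 0 1]
M⁻¹ · (-33/5, 0)ᵀ = (3/5, 3)ᵀ

p = (3/5, 3)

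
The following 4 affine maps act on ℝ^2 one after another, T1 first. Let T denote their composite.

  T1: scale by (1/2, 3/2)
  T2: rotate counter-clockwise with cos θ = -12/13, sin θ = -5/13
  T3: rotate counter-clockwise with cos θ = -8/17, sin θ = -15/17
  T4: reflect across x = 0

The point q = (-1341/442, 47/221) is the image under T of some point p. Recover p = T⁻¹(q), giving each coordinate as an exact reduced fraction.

T1 = [1/2 0 0; 0 3/2 0; 0 0 1]
T2·T1 = [-6/13 15/26 0; -5/26 -18/13 0; 0 0 1]
T3·…·T1 = [21/442 -330/221 0; 110/221 63/442 0; 0 0 1]
T4·…·T1 = [-21/442 330/221 0; 110/221 63/442 0; 0 0 1]
det M = -3/4; M⁻¹ = [-42/221 440/221 0; 440/663 14/221 0; 0 0 1]
M⁻¹ · (-1341/442, 47/221)ᵀ = (1, -2)ᵀ

p = (1, -2)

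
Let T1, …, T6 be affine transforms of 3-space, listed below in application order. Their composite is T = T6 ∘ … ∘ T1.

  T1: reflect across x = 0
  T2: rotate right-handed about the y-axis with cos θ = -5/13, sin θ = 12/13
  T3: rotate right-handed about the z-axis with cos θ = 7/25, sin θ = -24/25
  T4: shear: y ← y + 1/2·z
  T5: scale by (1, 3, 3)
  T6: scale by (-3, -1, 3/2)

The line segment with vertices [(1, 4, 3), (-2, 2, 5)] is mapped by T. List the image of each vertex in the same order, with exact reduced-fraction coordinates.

T1 reflect across x = 0: (1, 4, 3) → (-1, 4, 3); (-2, 2, 5) → (2, 2, 5)
T2 rotate right-handed about the y-axis with cos θ = -5/13, sin θ = 12/13: (-1, 4, 3) → (41/13, 4, -3/13); (2, 2, 5) → (50/13, 2, -49/13)
T3 rotate right-handed about the z-axis with cos θ = 7/25, sin θ = -24/25: (41/13, 4, -3/13) → (307/65, -124/65, -3/13); (50/13, 2, -49/13) → (974/325, -1018/325, -49/13)
T4 shear: y ← y + 1/2·z: (307/65, -124/65, -3/13) → (307/65, -263/130, -3/13); (974/325, -1018/325, -49/13) → (974/325, -3261/650, -49/13)
T5 scale by (1, 3, 3): (307/65, -263/130, -3/13) → (307/65, -789/130, -9/13); (974/325, -3261/650, -49/13) → (974/325, -9783/650, -147/13)
T6 scale by (-3, -1, 3/2): (307/65, -789/130, -9/13) → (-921/65, 789/130, -27/26); (974/325, -9783/650, -147/13) → (-2922/325, 9783/650, -441/26)

image vertices: (-921/65, 789/130, -27/26), (-2922/325, 9783/650, -441/26)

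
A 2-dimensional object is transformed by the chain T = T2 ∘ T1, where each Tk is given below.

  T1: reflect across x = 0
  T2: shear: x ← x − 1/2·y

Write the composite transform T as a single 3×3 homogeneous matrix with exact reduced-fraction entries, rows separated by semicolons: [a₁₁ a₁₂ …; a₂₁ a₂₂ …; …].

T1 = [-1 0 0; 0 1 0; 0 0 1]
T2·T1 = [-1 -1/2 0; 0 1 0; 0 0 1]

T = [-1 -1/2 0; 0 1 0; 0 0 1]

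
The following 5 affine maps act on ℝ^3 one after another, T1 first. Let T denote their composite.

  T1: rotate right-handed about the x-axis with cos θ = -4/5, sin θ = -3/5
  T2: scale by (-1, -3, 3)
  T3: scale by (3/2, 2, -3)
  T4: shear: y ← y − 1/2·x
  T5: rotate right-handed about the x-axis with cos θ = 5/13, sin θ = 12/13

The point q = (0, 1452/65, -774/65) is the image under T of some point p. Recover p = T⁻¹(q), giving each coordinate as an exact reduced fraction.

p = (0, -2, -2)

T1 = [1 0 0 0; 0 -4/5 3/5 0; 0 -3/5 -4/5 0; 0 0 0 1]
T2·T1 = [-1 0 0 0; 0 12/5 -9/5 0; 0 -9/5 -12/5 0; 0 0 0 1]
T3·…·T1 = [-3/2 0 0 0; 0 24/5 -18/5 0; 0 27/5 36/5 0; 0 0 0 1]
T4·…·T1 = [-3/2 0 0 0; 3/4 24/5 -18/5 0; 0 27/5 36/5 0; 0 0 0 1]
T5·…·T1 = [-3/2 0 0 0; 15/52 -204/65 -522/65 0; 9/13 423/65 -36/65 0; 0 0 0 1]
det M = -81; M⁻¹ = [-2/3 0 0 0; 1/15 -2/195 29/195 0; -1/20 -47/390 -34/585 0; 0 0 0 1]
M⁻¹ · (0, 1452/65, -774/65)ᵀ = (0, -2, -2)ᵀ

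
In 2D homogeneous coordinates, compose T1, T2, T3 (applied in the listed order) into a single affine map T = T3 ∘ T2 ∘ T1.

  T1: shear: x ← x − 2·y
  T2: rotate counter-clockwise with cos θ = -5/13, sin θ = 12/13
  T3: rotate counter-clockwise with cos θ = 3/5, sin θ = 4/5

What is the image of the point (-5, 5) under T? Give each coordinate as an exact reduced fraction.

T(p) = (173/13, -111/13)

T1 shear: x ← x − 2·y: (-5, 5) → (-15, 5)
T2 rotate counter-clockwise with cos θ = -5/13, sin θ = 12/13: (-15, 5) → (15/13, -205/13)
T3 rotate counter-clockwise with cos θ = 3/5, sin θ = 4/5: (15/13, -205/13) → (173/13, -111/13)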